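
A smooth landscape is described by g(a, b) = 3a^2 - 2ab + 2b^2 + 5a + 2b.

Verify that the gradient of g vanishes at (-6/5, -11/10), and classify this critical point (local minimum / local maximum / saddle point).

∇g = (6a - 2b + 5, -2a + 4b + 2); substituting (-6/5, -11/10) gives ∇g = (0, 0), so (-6/5, -11/10) is indeed a critical point.
The Hessian of g is constant: H = [[6, -2], [-2, 4]].
det(H) = 6·4 − (-2)² = 20.
det(H) > 0 and tr(H) = 10 > 0, so H is positive definite and the point is a local minimum.

local minimum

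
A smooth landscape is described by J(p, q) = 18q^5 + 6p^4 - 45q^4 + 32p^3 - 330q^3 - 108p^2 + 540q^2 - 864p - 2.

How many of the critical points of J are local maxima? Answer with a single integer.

2

J separates as a function of p plus a function of q, so ∇J=0 decouples.
∂J/∂p = 24(p - 3)(p + 3)(p + 4) = 0 at p ∈ {-4, -3, 3}; ∂J/∂q = 90q(q - 4)(q - 1)(q + 3) = 0 at q ∈ {-3, 0, 1, 4}.
The Hessian is diagonal: diag(J_pp, J_qq). Second derivatives: J_pp(-4)=168, J_pp(-3)=-144, J_pp(3)=1008; J_qq(-3)=-7560, J_qq(0)=1080, J_qq(1)=-1080, J_qq(4)=7560.
Local maxima occur where both diagonal entries negative: (-3, -3), (-3, 1). Count: 2.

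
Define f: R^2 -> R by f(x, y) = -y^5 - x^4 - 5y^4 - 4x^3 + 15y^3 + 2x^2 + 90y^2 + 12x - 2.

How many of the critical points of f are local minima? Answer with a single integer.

f separates as a function of x plus a function of y, so ∇f=0 decouples.
∂f/∂x = -4(x - 1)(x + 1)(x + 3) = 0 at x ∈ {-3, -1, 1}; ∂f/∂y = -5y(y - 3)(y + 3)(y + 4) = 0 at y ∈ {-4, -3, 0, 3}.
The Hessian is diagonal: diag(f_xx, f_yy). Second derivatives: f_xx(-3)=-32, f_xx(-1)=16, f_xx(1)=-32; f_yy(-4)=140, f_yy(-3)=-90, f_yy(0)=180, f_yy(3)=-630.
Local minima occur where both diagonal entries positive: (-1, -4), (-1, 0). Count: 2.

2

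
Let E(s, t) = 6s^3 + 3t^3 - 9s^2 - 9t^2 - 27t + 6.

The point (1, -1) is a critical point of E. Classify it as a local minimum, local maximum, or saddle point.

The mixed partial ∂²E/∂s∂t is 0, so the Hessian at any point is diag(E_ss, E_tt) = diag(18(2s - 1), 18(t - 1)).
At (1, -1): H = diag(18, -36).
The eigenvalues have opposite signs, so H is indefinite: a saddle point.

saddle point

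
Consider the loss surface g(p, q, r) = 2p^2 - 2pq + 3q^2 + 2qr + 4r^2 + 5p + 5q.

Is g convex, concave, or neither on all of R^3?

g is quadratic, so its Hessian is the constant matrix H = [[4, -2, 0], [-2, 6, 2], [0, 2, 8]].
Leading principal minors: 4, 20, 144.
All positive ⇒ H ≻ 0 ⇒ convex.

convex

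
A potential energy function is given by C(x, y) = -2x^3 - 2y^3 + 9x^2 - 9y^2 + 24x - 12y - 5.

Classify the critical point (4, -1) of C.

The mixed partial ∂²C/∂x∂y is 0, so the Hessian at any point is diag(C_xx, C_yy) = diag(6(-2x + 3), -6(2y + 3)).
At (4, -1): H = diag(-30, -6).
Both eigenvalues are negative, so H is negative definite: a local maximum.

local maximum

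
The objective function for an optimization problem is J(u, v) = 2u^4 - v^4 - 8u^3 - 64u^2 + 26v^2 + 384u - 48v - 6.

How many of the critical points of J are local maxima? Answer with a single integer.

J separates as a function of u plus a function of v, so ∇J=0 decouples.
∂J/∂u = 8(u - 4)(u - 3)(u + 4) = 0 at u ∈ {-4, 3, 4}; ∂J/∂v = -4(v - 3)(v - 1)(v + 4) = 0 at v ∈ {-4, 1, 3}.
The Hessian is diagonal: diag(J_uu, J_vv). Second derivatives: J_uu(-4)=448, J_uu(3)=-56, J_uu(4)=64; J_vv(-4)=-140, J_vv(1)=40, J_vv(3)=-56.
Local maxima occur where both diagonal entries negative: (3, -4), (3, 3). Count: 2.

2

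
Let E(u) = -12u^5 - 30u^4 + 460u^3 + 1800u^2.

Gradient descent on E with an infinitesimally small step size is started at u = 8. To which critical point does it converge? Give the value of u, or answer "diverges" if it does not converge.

diverges

E'(u) = -60u(u - 5)(u + 3)(u + 4), so E'(8) = -190080.
Gradient descent moves in the -E' direction, i.e. u is increasing.
There is no critical point above u=8, and E' keeps the same sign, so the iterate runs off to +∞.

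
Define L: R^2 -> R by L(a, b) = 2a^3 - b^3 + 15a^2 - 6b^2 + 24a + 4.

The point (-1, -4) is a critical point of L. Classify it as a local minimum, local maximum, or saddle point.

The mixed partial ∂²L/∂a∂b is 0, so the Hessian at any point is diag(L_aa, L_bb) = diag(6(2a + 5), -6(b + 2)).
At (-1, -4): H = diag(18, 12).
Both eigenvalues are positive, so H is positive definite: a local minimum.

local minimum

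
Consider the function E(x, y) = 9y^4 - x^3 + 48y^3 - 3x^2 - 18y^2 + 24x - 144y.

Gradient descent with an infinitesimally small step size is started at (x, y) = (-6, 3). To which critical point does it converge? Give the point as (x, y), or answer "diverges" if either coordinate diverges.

(-4, 1)

E is separable, so gradient descent decouples: x follows -∂E/∂x, y follows -∂E/∂y.
∂E/∂x = -3(x - 2)(x + 4); at x=-6 this is -48, so x increases.
∂E/∂y = 36(y - 1)(y + 1)(y + 4); at y=3 this is 2016, so y decreases.
x converges to its nearest critical value -4 (a local min of the x-part); y converges to 1. The iterate converges to (-4, 1).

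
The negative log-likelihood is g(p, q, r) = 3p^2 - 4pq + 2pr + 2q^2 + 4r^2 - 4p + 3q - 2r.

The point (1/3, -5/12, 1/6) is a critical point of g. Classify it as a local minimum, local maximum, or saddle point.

local minimum

The Hessian is constant: H = [[6, -4, 2], [-4, 4, 0], [2, 0, 8]].
Leading principal minors: Δ₁ = 6, Δ₂ = 8, Δ₃ = 48.
All leading minors are positive, so H is positive definite: a local minimum.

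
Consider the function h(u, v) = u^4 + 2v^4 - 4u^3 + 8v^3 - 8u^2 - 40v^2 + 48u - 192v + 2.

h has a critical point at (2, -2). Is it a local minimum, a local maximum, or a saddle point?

The mixed partial ∂²h/∂u∂v is 0, so the Hessian at any point is diag(h_uu, h_vv) = diag(4(3u^2 - 6u - 4), 8(3v^2 + 6v - 10)).
At (2, -2): H = diag(-16, -80).
Both eigenvalues are negative, so H is negative definite: a local maximum.

local maximum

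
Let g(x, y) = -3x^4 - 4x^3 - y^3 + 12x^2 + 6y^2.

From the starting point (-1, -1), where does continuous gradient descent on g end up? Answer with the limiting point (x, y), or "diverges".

(0, 0)

g is separable, so gradient descent decouples: x follows -∂g/∂x, y follows -∂g/∂y.
∂g/∂x = -12x(x - 1)(x + 2); at x=-1 this is -24, so x increases.
∂g/∂y = -3y(y - 4); at y=-1 this is -15, so y increases.
x converges to its nearest critical value 0 (a local min of the x-part); y converges to 0. The iterate converges to (0, 0).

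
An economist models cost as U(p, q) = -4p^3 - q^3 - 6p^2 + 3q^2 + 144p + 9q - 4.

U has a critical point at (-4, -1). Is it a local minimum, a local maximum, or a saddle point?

The mixed partial ∂²U/∂p∂q is 0, so the Hessian at any point is diag(U_pp, U_qq) = diag(-12(2p + 1), 6(-q + 1)).
At (-4, -1): H = diag(84, 12).
Both eigenvalues are positive, so H is positive definite: a local minimum.

local minimum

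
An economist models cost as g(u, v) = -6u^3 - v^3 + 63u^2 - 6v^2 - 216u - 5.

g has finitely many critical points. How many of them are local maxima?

1

g separates as a function of u plus a function of v, so ∇g=0 decouples.
∂g/∂u = -18(u - 4)(u - 3) = 0 at u ∈ {3, 4}; ∂g/∂v = -3v(v + 4) = 0 at v ∈ {-4, 0}.
The Hessian is diagonal: diag(g_uu, g_vv). Second derivatives: g_uu(3)=18, g_uu(4)=-18; g_vv(-4)=12, g_vv(0)=-12.
Local maxima occur where both diagonal entries negative: (4, 0). Count: 1.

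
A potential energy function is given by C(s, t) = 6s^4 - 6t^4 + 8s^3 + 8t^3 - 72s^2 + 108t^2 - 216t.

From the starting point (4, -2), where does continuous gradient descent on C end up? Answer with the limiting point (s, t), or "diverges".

C is separable, so gradient descent decouples: s follows -∂C/∂s, t follows -∂C/∂t.
∂C/∂s = 24s(s - 2)(s + 3); at s=4 this is 1344, so s decreases.
∂C/∂t = -24(t - 3)(t - 1)(t + 3); at t=-2 this is -360, so t increases.
s converges to its nearest critical value 2 (a local min of the s-part); t converges to 1. The iterate converges to (2, 1).

(2, 1)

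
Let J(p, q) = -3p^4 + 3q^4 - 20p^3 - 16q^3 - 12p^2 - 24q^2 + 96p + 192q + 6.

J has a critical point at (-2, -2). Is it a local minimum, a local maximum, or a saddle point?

local minimum

The mixed partial ∂²J/∂p∂q is 0, so the Hessian at any point is diag(J_pp, J_qq) = diag(-12(3p^2 + 10p + 2), 12(3q^2 - 8q - 4)).
At (-2, -2): H = diag(72, 288).
Both eigenvalues are positive, so H is positive definite: a local minimum.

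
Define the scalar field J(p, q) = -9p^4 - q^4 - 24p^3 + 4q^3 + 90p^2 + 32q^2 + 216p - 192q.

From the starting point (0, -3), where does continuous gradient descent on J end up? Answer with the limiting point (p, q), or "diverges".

(-1, 3)

J is separable, so gradient descent decouples: p follows -∂J/∂p, q follows -∂J/∂q.
∂J/∂p = -36(p - 2)(p + 1)(p + 3); at p=0 this is 216, so p decreases.
∂J/∂q = -4(q - 4)(q - 3)(q + 4); at q=-3 this is -168, so q increases.
p converges to its nearest critical value -1 (a local min of the p-part); q converges to 3. The iterate converges to (-1, 3).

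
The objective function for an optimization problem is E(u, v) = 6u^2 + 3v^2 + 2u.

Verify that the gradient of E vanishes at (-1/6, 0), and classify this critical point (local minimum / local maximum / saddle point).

local minimum

∇E = (12u + 2, 6v); substituting (-1/6, 0) gives ∇E = (0, 0), so (-1/6, 0) is indeed a critical point.
The Hessian of E is constant: H = [[12, 0], [0, 6]].
det(H) = 12·6 − 0² = 72.
det(H) > 0 and tr(H) = 18 > 0, so H is positive definite and the point is a local minimum.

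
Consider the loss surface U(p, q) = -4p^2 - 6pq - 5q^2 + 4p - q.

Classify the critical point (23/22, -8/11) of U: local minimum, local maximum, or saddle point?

local maximum

The Hessian of U is constant: H = [[-8, -6], [-6, -10]].
det(H) = (-8)·(-10) − (-6)² = 44.
det(H) > 0 and tr(H) = -18 < 0, so H is negative definite and the point is a local maximum.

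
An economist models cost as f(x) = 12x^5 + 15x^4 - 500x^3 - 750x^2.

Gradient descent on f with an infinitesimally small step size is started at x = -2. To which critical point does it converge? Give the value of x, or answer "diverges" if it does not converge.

-1

f'(x) = 60x(x - 5)(x + 1)(x + 5), so f'(-2) = -2520.
Gradient descent moves in the -f' direction, i.e. x is increasing.
The nearest critical point in that direction is x = -1, where f'' = 1440 > 0 (a local minimum). The iterate converges there.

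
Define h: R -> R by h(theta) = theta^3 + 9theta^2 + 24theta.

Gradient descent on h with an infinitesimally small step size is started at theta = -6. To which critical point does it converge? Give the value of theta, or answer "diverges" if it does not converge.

h'(theta) = 3(theta + 2)(theta + 4), so h'(-6) = 24.
Gradient descent moves in the -h' direction, i.e. theta is decreasing.
There is no critical point below theta=-6, and h' keeps the same sign, so the iterate runs off to −∞.

diverges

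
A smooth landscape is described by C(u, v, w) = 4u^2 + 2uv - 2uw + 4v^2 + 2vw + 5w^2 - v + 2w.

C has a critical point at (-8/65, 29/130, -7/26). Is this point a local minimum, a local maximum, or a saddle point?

The Hessian is constant: H = [[8, 2, -2], [2, 8, 2], [-2, 2, 10]].
Leading principal minors: Δ₁ = 8, Δ₂ = 60, Δ₃ = 520.
All leading minors are positive, so H is positive definite: a local minimum.

local minimum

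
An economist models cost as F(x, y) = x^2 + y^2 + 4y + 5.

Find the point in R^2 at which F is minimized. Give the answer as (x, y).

(0, -2)

F(x,y) separates as P(x) + Q(y) + 5, so its minimum is min P + min Q + 5.
P'(x) = 2x vanishes at x ∈ {0}; Q'(y) = 2y + 4 vanishes at y ∈ {-2}.
Local minima of P (where P''>0): P(0)=0. Local minima of Q: Q(-2)=-4.
So the global minimum of F is P(0) + Q(-2) + 5 = 0 − 4 + 5 = 1, attained at (0, -2).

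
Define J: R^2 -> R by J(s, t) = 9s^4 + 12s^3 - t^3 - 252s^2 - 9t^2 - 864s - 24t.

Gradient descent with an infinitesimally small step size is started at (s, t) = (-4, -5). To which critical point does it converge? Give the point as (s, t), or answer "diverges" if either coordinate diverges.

J is separable, so gradient descent decouples: s follows -∂J/∂s, t follows -∂J/∂t.
∂J/∂s = 36(s - 4)(s + 2)(s + 3); at s=-4 this is -576, so s increases.
∂J/∂t = -3(t + 2)(t + 4); at t=-5 this is -9, so t increases.
s converges to its nearest critical value -3 (a local min of the s-part); t converges to -4. The iterate converges to (-3, -4).

(-3, -4)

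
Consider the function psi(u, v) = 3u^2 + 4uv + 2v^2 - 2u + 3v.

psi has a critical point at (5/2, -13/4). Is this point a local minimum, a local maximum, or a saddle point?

The Hessian of psi is constant: H = [[6, 4], [4, 4]].
det(H) = 6·4 − 4² = 8.
det(H) > 0 and tr(H) = 10 > 0, so H is positive definite and the point is a local minimum.

local minimum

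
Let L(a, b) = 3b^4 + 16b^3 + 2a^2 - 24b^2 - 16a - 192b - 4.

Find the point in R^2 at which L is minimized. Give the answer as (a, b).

L(a,b) separates as P(a) + Q(b) − 4, so its minimum is min P + min Q − 4.
P'(a) = 4a - 16 vanishes at a ∈ {4}; Q'(b) = 12(b - 2)(b + 2)(b + 4) vanishes at b ∈ {-4, -2, 2}.
Local minima of P (where P''>0): P(4)=-32. Local minima of Q: Q(-4)=128, Q(2)=-304.
So the global minimum of L is P(4) + Q(2) − 4 = -32 − 304 − 4 = -340, attained at (4, 2).

(4, 2)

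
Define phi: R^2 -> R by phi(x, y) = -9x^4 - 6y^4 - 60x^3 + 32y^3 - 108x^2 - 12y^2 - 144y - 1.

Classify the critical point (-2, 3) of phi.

The mixed partial ∂²phi/∂x∂y is 0, so the Hessian at any point is diag(phi_xx, phi_yy) = diag(-36(3x^2 + 10x + 6), 24(-3y^2 + 8y - 1)).
At (-2, 3): H = diag(72, -96).
The eigenvalues have opposite signs, so H is indefinite: a saddle point.

saddle point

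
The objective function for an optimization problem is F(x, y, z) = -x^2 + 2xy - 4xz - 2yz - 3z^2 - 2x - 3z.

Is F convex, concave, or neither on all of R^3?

neither

F is quadratic, so its Hessian is the constant matrix H = [[-2, 2, -4], [2, 0, -2], [-4, -2, -6]].
Leading principal minors: -2, -4, 64.
Neither pattern holds ⇒ H is indefinite ⇒ neither convex nor concave.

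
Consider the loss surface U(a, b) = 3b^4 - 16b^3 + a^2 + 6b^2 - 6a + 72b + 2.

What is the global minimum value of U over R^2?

-54

U(a,b) separates as P(a) + Q(b) + 2, so its minimum is min P + min Q + 2.
P'(a) = 2a - 6 vanishes at a ∈ {3}; Q'(b) = 12(b - 3)(b - 2)(b + 1) vanishes at b ∈ {-1, 2, 3}.
Local minima of P (where P''>0): P(3)=-9. Local minima of Q: Q(-1)=-47, Q(3)=81.
So the global minimum of U is P(3) + Q(-1) + 2 = -9 − 47 + 2 = -54, attained at (3, -1).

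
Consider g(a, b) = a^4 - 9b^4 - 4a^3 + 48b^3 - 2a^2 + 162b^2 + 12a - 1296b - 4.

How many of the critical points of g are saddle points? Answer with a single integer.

g separates as a function of a plus a function of b, so ∇g=0 decouples.
∂g/∂a = 4(a - 3)(a - 1)(a + 1) = 0 at a ∈ {-1, 1, 3}; ∂g/∂b = -36(b - 4)(b - 3)(b + 3) = 0 at b ∈ {-3, 3, 4}.
The Hessian is diagonal: diag(g_aa, g_bb). Second derivatives: g_aa(-1)=32, g_aa(1)=-16, g_aa(3)=32; g_bb(-3)=-1512, g_bb(3)=216, g_bb(4)=-252.
Saddle points occur where the two diagonal entries have opposite signs: (-1, -3), (-1, 4), (1, 3), (3, -3), (3, 4). Count: 5.

5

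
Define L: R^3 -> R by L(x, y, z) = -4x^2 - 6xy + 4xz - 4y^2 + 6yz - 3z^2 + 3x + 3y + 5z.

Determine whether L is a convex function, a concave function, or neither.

concave

L is quadratic, so its Hessian is the constant matrix H = [[-8, -6, 4], [-6, -8, 6], [4, 6, -6]].
Leading principal minors: -8, 28, -40.
Signs alternate −, +, − ⇒ H ≺ 0 ⇒ concave.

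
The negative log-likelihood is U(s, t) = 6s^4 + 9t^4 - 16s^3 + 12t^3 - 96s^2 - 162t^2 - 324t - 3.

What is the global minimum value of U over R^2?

U(s,t) separates as P(s) + Q(t) − 3, so its minimum is min P + min Q − 3.
P'(s) = 24s(s - 4)(s + 2) vanishes at s ∈ {-2, 0, 4}; Q'(t) = 36(t - 3)(t + 1)(t + 3) vanishes at t ∈ {-3, -1, 3}.
Local minima of P (where P''>0): P(-2)=-160, P(4)=-1024. Local minima of Q: Q(-3)=-81, Q(3)=-1377.
So the global minimum of U is P(4) + Q(3) − 3 = -1024 − 1377 − 3 = -2404, attained at (4, 3).

-2404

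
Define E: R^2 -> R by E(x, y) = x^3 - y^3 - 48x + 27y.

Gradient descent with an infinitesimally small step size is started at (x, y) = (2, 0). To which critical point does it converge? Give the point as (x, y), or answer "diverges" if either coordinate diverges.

E is separable, so gradient descent decouples: x follows -∂E/∂x, y follows -∂E/∂y.
∂E/∂x = 3(x - 4)(x + 4); at x=2 this is -36, so x increases.
∂E/∂y = -3(y - 3)(y + 3); at y=0 this is 27, so y decreases.
x converges to its nearest critical value 4 (a local min of the x-part); y converges to -3. The iterate converges to (4, -3).

(4, -3)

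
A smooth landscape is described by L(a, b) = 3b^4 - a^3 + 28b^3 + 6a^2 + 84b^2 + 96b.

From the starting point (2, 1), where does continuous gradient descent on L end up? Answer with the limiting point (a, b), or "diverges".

L is separable, so gradient descent decouples: a follows -∂L/∂a, b follows -∂L/∂b.
∂L/∂a = -3a(a - 4); at a=2 this is 12, so a decreases.
∂L/∂b = 12(b + 1)(b + 2)(b + 4); at b=1 this is 360, so b decreases.
a converges to its nearest critical value 0 (a local min of the a-part); b converges to -1. The iterate converges to (0, -1).

(0, -1)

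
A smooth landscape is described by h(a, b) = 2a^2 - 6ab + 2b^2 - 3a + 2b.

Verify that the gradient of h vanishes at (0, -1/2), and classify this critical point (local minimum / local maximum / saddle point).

saddle point

∇h = (4a - 6b - 3, -6a + 4b + 2); substituting (0, -1/2) gives ∇h = (0, 0), so (0, -1/2) is indeed a critical point.
The Hessian of h is constant: H = [[4, -6], [-6, 4]].
det(H) = 4·4 − (-6)² = -20.
Since det(H) < 0, H is indefinite and the critical point is a saddle point.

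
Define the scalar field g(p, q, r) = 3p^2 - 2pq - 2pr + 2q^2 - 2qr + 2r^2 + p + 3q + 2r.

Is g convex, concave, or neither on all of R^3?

g is quadratic, so its Hessian is the constant matrix H = [[6, -2, -2], [-2, 4, -2], [-2, -2, 4]].
Leading principal minors: 6, 20, 24.
All positive ⇒ H ≻ 0 ⇒ convex.

convex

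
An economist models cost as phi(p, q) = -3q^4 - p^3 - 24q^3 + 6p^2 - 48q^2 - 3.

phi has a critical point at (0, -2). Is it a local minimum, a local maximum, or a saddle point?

The mixed partial ∂²phi/∂p∂q is 0, so the Hessian at any point is diag(phi_pp, phi_qq) = diag(6(-p + 2), -12(3q^2 + 12q + 8)).
At (0, -2): H = diag(12, 48).
Both eigenvalues are positive, so H is positive definite: a local minimum.

local minimum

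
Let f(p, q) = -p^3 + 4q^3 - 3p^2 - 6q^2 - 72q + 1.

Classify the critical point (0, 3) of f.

saddle point

The mixed partial ∂²f/∂p∂q is 0, so the Hessian at any point is diag(f_pp, f_qq) = diag(-6(p + 1), 12(2q - 1)).
At (0, 3): H = diag(-6, 60).
The eigenvalues have opposite signs, so H is indefinite: a saddle point.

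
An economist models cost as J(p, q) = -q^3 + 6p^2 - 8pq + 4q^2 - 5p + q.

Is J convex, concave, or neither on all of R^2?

The term -q^3 is cubic, so the Hessian is not constant.
∂²J/∂q² = -6q + 8, which takes both signs as q varies (negative for sufficiently large q). A diagonal entry of the Hessian changing sign means the Hessian is neither positive- nor negative-semidefinite on all of R^2.

neither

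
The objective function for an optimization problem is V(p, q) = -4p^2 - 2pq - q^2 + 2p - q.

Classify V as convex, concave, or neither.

V is quadratic, so its Hessian is the constant matrix H = [[-8, -2], [-2, -2]].
det(H) = 12, tr(H) = -10.
det(H) > 0 and tr(H) < 0, so H is negative definite everywhere: concave.

concave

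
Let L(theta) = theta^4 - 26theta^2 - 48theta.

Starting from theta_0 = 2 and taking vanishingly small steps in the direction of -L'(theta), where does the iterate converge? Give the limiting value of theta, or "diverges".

4

L'(theta) = 4(theta - 4)(theta + 1)(theta + 3), so L'(2) = -120.
Gradient descent moves in the -L' direction, i.e. theta is increasing.
The nearest critical point in that direction is theta = 4, where L'' = 140 > 0 (a local minimum). The iterate converges there.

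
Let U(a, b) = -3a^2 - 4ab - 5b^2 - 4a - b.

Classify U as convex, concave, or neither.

concave

U is quadratic, so its Hessian is the constant matrix H = [[-6, -4], [-4, -10]].
det(H) = 44, tr(H) = -16.
det(H) > 0 and tr(H) < 0, so H is negative definite everywhere: concave.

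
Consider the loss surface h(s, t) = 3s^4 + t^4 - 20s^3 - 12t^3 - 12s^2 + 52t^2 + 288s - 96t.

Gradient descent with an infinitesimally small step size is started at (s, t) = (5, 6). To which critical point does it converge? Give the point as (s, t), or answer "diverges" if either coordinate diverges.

(4, 4)

h is separable, so gradient descent decouples: s follows -∂h/∂s, t follows -∂h/∂t.
∂h/∂s = 12(s - 4)(s - 3)(s + 2); at s=5 this is 168, so s decreases.
∂h/∂t = 4(t - 4)(t - 3)(t - 2); at t=6 this is 96, so t decreases.
s converges to its nearest critical value 4 (a local min of the s-part); t converges to 4. The iterate converges to (4, 4).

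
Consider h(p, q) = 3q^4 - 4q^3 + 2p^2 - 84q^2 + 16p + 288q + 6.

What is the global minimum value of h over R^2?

-1498

h(p,q) separates as A(p) + B(q) + 6, so its minimum is min A + min B + 6.
A'(p) = 4p + 16 vanishes at p ∈ {-4}; B'(q) = 12(q - 3)(q - 2)(q + 4) vanishes at q ∈ {-4, 2, 3}.
Local minima of A (where A''>0): A(-4)=-32. Local minima of B: B(-4)=-1472, B(3)=243.
So the global minimum of h is A(-4) + B(-4) + 6 = -32 − 1472 + 6 = -1498, attained at (-4, -4).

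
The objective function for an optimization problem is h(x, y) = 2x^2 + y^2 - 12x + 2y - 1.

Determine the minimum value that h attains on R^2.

h(x,y) separates as P(x) + Q(y) − 1, so its minimum is min P + min Q − 1.
P'(x) = 4x - 12 vanishes at x ∈ {3}; Q'(y) = 2y + 2 vanishes at y ∈ {-1}.
Local minima of P (where P''>0): P(3)=-18. Local minima of Q: Q(-1)=-1.
So the global minimum of h is P(3) + Q(-1) − 1 = -18 − 1 − 1 = -20, attained at (3, -1).

-20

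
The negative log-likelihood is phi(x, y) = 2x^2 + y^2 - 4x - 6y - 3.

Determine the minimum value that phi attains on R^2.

-14

phi(x,y) separates as P(x) + Q(y) − 3, so its minimum is min P + min Q − 3.
P'(x) = 4x - 4 vanishes at x ∈ {1}; Q'(y) = 2y - 6 vanishes at y ∈ {3}.
Local minima of P (where P''>0): P(1)=-2. Local minima of Q: Q(3)=-9.
So the global minimum of phi is P(1) + Q(3) − 3 = -2 − 9 − 3 = -14, attained at (1, 3).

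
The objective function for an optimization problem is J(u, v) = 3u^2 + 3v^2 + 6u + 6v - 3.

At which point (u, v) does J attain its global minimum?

(-1, -1)

J(u,v) separates as P(u) + Q(v) − 3, so its minimum is min P + min Q − 3.
P'(u) = 6u + 6 vanishes at u ∈ {-1}; Q'(v) = 6v + 6 vanishes at v ∈ {-1}.
Local minima of P (where P''>0): P(-1)=-3. Local minima of Q: Q(-1)=-3.
So the global minimum of J is P(-1) + Q(-1) − 3 = -3 − 3 − 3 = -9, attained at (-1, -1).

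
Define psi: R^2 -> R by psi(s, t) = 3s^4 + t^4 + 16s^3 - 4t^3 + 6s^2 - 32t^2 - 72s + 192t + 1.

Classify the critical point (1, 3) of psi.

saddle point

The mixed partial ∂²psi/∂s∂t is 0, so the Hessian at any point is diag(psi_ss, psi_tt) = diag(12(3s^2 + 8s + 1), 4(3t^2 - 6t - 16)).
At (1, 3): H = diag(144, -28).
The eigenvalues have opposite signs, so H is indefinite: a saddle point.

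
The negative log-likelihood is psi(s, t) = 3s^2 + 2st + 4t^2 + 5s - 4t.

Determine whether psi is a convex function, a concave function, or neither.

psi is quadratic, so its Hessian is the constant matrix H = [[6, 2], [2, 8]].
det(H) = 44, tr(H) = 14.
det(H) > 0 and tr(H) > 0, so H is positive definite everywhere: convex.

convex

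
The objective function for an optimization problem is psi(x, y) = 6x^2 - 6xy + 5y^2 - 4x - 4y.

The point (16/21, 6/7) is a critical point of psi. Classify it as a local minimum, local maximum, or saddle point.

local minimum

The Hessian of psi is constant: H = [[12, -6], [-6, 10]].
det(H) = 12·10 − (-6)² = 84.
det(H) > 0 and tr(H) = 22 > 0, so H is positive definite and the point is a local minimum.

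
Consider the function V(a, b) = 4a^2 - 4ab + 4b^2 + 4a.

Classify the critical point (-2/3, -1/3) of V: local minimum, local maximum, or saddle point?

The Hessian of V is constant: H = [[8, -4], [-4, 8]].
det(H) = 8·8 − (-4)² = 48.
det(H) > 0 and tr(H) = 16 > 0, so H is positive definite and the point is a local minimum.

local minimum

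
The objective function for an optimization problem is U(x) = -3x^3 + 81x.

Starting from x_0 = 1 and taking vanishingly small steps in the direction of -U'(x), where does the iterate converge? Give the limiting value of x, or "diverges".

-3

U'(x) = -9(x - 3)(x + 3), so U'(1) = 72.
Gradient descent moves in the -U' direction, i.e. x is decreasing.
The nearest critical point in that direction is x = -3, where U'' = 54 > 0 (a local minimum). The iterate converges there.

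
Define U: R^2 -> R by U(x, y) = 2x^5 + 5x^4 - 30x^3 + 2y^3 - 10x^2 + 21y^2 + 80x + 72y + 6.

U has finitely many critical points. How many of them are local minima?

U separates as a function of x plus a function of y, so ∇U=0 decouples.
∂U/∂x = 10(x - 2)(x - 1)(x + 1)(x + 4) = 0 at x ∈ {-4, -1, 1, 2}; ∂U/∂y = 6(y + 3)(y + 4) = 0 at y ∈ {-4, -3}.
The Hessian is diagonal: diag(U_xx, U_yy). Second derivatives: U_xx(-4)=-900, U_xx(-1)=180, U_xx(1)=-100, U_xx(2)=180; U_yy(-4)=-6, U_yy(-3)=6.
Local minima occur where both diagonal entries positive: (-1, -3), (2, -3). Count: 2.

2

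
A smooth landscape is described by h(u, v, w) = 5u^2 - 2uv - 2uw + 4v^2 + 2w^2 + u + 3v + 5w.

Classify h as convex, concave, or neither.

h is quadratic, so its Hessian is the constant matrix H = [[10, -2, -2], [-2, 8, 0], [-2, 0, 4]].
Leading principal minors: 10, 76, 272.
All positive ⇒ H ≻ 0 ⇒ convex.

convex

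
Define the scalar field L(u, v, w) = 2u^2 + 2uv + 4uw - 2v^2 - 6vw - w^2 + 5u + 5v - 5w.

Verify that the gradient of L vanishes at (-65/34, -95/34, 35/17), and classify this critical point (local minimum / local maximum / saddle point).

∇L = (4u + 2v + 4w + 5, 2u - 4v - 6w + 5, 4u - 6v - 2w - 5); substituting (-65/34, -95/34, 35/17) gives ∇L = (0, 0, 0), so (-65/34, -95/34, 35/17) is indeed a critical point.
The Hessian is constant: H = [[4, 2, 4], [2, -4, -6], [4, -6, -2]].
Leading principal minors: Δ₁ = 4, Δ₂ = -20, Δ₃ = -136.
The minors fit neither the all-positive nor the alternating-sign pattern, so H is indefinite: a saddle point.

saddle point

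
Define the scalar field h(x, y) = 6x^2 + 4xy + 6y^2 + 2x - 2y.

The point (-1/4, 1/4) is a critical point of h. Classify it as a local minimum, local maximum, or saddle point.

The Hessian of h is constant: H = [[12, 4], [4, 12]].
det(H) = 12·12 − 4² = 128.
det(H) > 0 and tr(H) = 24 > 0, so H is positive definite and the point is a local minimum.

local minimum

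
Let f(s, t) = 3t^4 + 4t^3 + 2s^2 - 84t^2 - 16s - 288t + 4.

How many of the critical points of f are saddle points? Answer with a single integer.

1

f separates as a function of s plus a function of t, so ∇f=0 decouples.
∂f/∂s = 4(s - 4) = 0 at s ∈ {4}; ∂f/∂t = 12(t - 4)(t + 2)(t + 3) = 0 at t ∈ {-3, -2, 4}.
The Hessian is diagonal: diag(f_ss, f_tt). Second derivatives: f_ss(4)=4; f_tt(-3)=84, f_tt(-2)=-72, f_tt(4)=504.
Saddle points occur where the two diagonal entries have opposite signs: (4, -2). Count: 1.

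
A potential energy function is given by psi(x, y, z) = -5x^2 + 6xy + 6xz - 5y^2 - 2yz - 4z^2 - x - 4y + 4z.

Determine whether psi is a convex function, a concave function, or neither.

concave

psi is quadratic, so its Hessian is the constant matrix H = [[-10, 6, 6], [6, -10, -2], [6, -2, -8]].
Leading principal minors: -10, 64, -256.
Signs alternate −, +, − ⇒ H ≺ 0 ⇒ concave.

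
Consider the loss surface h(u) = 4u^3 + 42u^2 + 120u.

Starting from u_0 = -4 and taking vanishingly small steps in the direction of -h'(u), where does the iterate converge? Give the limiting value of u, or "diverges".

h'(u) = 12(u + 2)(u + 5), so h'(-4) = -24.
Gradient descent moves in the -h' direction, i.e. u is increasing.
The nearest critical point in that direction is u = -2, where h'' = 36 > 0 (a local minimum). The iterate converges there.

-2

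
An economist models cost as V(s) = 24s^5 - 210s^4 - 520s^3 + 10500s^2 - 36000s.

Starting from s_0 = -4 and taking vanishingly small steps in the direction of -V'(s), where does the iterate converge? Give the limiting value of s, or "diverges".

V'(s) = 120(s - 5)(s - 4)(s - 3)(s + 5), so V'(-4) = -60480.
Gradient descent moves in the -V' direction, i.e. s is increasing.
The nearest critical point in that direction is s = 3, where V'' = 1920 > 0 (a local minimum). The iterate converges there.

3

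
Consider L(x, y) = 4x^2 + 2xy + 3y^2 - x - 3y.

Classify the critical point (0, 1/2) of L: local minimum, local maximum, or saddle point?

The Hessian of L is constant: H = [[8, 2], [2, 6]].
det(H) = 8·6 − 2² = 44.
det(H) > 0 and tr(H) = 14 > 0, so H is positive definite and the point is a local minimum.

local minimum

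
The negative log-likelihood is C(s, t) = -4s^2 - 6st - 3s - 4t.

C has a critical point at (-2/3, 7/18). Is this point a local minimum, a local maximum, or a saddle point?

saddle point

The Hessian of C is constant: H = [[-8, -6], [-6, 0]].
det(H) = (-8)·0 − (-6)² = -36.
Since det(H) < 0, H is indefinite and the critical point is a saddle point.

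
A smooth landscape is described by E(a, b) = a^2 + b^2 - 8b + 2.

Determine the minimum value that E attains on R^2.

E(a,b) separates as P(a) + Q(b) + 2, so its minimum is min P + min Q + 2.
P'(a) = 2a vanishes at a ∈ {0}; Q'(b) = 2b - 8 vanishes at b ∈ {4}.
Local minima of P (where P''>0): P(0)=0. Local minima of Q: Q(4)=-16.
So the global minimum of E is P(0) + Q(4) + 2 = 0 − 16 + 2 = -14, attained at (0, 4).

-14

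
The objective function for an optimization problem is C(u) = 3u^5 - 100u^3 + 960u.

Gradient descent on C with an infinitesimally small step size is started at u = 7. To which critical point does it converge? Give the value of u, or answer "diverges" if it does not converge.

C'(u) = 15(u - 4)(u - 2)(u + 2)(u + 4), so C'(7) = 22275.
Gradient descent moves in the -C' direction, i.e. u is decreasing.
The nearest critical point in that direction is u = 4, where C'' = 1440 > 0 (a local minimum). The iterate converges there.

4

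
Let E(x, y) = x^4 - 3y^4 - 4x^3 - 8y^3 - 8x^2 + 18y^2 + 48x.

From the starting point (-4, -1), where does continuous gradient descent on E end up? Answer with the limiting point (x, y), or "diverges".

(-2, 0)

E is separable, so gradient descent decouples: x follows -∂E/∂x, y follows -∂E/∂y.
∂E/∂x = 4(x - 3)(x - 2)(x + 2); at x=-4 this is -336, so x increases.
∂E/∂y = -12y(y - 1)(y + 3); at y=-1 this is -48, so y increases.
x converges to its nearest critical value -2 (a local min of the x-part); y converges to 0. The iterate converges to (-2, 0).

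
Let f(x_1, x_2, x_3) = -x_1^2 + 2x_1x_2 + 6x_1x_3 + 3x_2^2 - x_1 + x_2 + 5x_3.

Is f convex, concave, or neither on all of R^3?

f is quadratic, so its Hessian is the constant matrix H = [[-2, 2, 6], [2, 6, 0], [6, 0, 0]].
Leading principal minors: -2, -16, -216.
Neither pattern holds ⇒ H is indefinite ⇒ neither convex nor concave.

neither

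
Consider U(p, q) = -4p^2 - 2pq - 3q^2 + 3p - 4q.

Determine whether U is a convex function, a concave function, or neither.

concave

U is quadratic, so its Hessian is the constant matrix H = [[-8, -2], [-2, -6]].
det(H) = 44, tr(H) = -14.
det(H) > 0 and tr(H) < 0, so H is negative definite everywhere: concave.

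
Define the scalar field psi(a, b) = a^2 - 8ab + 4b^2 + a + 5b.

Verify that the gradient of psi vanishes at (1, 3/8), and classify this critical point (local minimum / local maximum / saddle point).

saddle point

∇psi = (2a - 8b + 1, -8a + 8b + 5); substituting (1, 3/8) gives ∇psi = (0, 0), so (1, 3/8) is indeed a critical point.
The Hessian of psi is constant: H = [[2, -8], [-8, 8]].
det(H) = 2·8 − (-8)² = -48.
Since det(H) < 0, H is indefinite and the critical point is a saddle point.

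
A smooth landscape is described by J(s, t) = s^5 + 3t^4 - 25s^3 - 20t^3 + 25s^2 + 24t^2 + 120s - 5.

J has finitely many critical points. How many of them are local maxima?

J separates as a function of s plus a function of t, so ∇J=0 decouples.
∂J/∂s = 5(s - 3)(s - 2)(s + 1)(s + 4) = 0 at s ∈ {-4, -1, 2, 3}; ∂J/∂t = 12t(t - 4)(t - 1) = 0 at t ∈ {0, 1, 4}.
The Hessian is diagonal: diag(J_ss, J_tt). Second derivatives: J_ss(-4)=-630, J_ss(-1)=180, J_ss(2)=-90, J_ss(3)=140; J_tt(0)=48, J_tt(1)=-36, J_tt(4)=144.
Local maxima occur where both diagonal entries negative: (-4, 1), (2, 1). Count: 2.

2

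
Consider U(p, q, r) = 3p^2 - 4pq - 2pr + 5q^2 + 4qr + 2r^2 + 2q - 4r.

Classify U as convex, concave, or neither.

convex

U is quadratic, so its Hessian is the constant matrix H = [[6, -4, -2], [-4, 10, 4], [-2, 4, 4]].
Leading principal minors: 6, 44, 104.
All positive ⇒ H ≻ 0 ⇒ convex.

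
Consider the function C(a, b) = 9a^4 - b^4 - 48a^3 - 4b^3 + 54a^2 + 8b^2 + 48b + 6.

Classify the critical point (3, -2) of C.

local minimum

The mixed partial ∂²C/∂a∂b is 0, so the Hessian at any point is diag(C_aa, C_bb) = diag(36(3a^2 - 8a + 3), 4(-3b^2 - 6b + 4)).
At (3, -2): H = diag(216, 16).
Both eigenvalues are positive, so H is positive definite: a local minimum.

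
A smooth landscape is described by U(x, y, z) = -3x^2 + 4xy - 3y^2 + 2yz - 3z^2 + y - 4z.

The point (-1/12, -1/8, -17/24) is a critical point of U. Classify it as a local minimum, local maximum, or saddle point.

The Hessian is constant: H = [[-6, 4, 0], [4, -6, 2], [0, 2, -6]].
Leading principal minors: Δ₁ = -6, Δ₂ = 20, Δ₃ = -96.
The minors alternate sign starting negative (−, +, −), so H is negative definite: a local maximum.

local maximum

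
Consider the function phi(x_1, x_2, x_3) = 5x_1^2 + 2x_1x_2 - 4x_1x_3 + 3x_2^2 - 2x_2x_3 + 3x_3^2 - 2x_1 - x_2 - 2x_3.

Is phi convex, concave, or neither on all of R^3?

convex

phi is quadratic, so its Hessian is the constant matrix H = [[10, 2, -4], [2, 6, -2], [-4, -2, 6]].
Leading principal minors: 10, 56, 232.
All positive ⇒ H ≻ 0 ⇒ convex.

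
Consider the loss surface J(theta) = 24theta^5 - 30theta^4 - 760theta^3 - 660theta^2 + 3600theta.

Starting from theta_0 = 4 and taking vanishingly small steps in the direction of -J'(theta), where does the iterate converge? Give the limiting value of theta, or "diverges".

5

J'(theta) = 120(theta - 5)(theta - 1)(theta + 2)(theta + 3), so J'(4) = -15120.
Gradient descent moves in the -J' direction, i.e. theta is increasing.
The nearest critical point in that direction is theta = 5, where J'' = 26880 > 0 (a local minimum). The iterate converges there.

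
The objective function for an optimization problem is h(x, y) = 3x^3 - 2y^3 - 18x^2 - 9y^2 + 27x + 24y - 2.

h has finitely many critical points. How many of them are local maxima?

1

h separates as a function of x plus a function of y, so ∇h=0 decouples.
∂h/∂x = 9(x - 3)(x - 1) = 0 at x ∈ {1, 3}; ∂h/∂y = -6(y - 1)(y + 4) = 0 at y ∈ {-4, 1}.
The Hessian is diagonal: diag(h_xx, h_yy). Second derivatives: h_xx(1)=-18, h_xx(3)=18; h_yy(-4)=30, h_yy(1)=-30.
Local maxima occur where both diagonal entries negative: (1, 1). Count: 1.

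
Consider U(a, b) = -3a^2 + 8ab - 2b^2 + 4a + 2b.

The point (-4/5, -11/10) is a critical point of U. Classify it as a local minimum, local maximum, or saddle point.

The Hessian of U is constant: H = [[-6, 8], [8, -4]].
det(H) = (-6)·(-4) − 8² = -40.
Since det(H) < 0, H is indefinite and the critical point is a saddle point.

saddle point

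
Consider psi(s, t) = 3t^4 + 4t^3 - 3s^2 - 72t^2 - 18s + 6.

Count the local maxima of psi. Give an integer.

psi separates as a function of s plus a function of t, so ∇psi=0 decouples.
∂psi/∂s = -6(s + 3) = 0 at s ∈ {-3}; ∂psi/∂t = 12t(t - 3)(t + 4) = 0 at t ∈ {-4, 0, 3}.
The Hessian is diagonal: diag(psi_ss, psi_tt). Second derivatives: psi_ss(-3)=-6; psi_tt(-4)=336, psi_tt(0)=-144, psi_tt(3)=252.
Local maxima occur where both diagonal entries negative: (-3, 0). Count: 1.

1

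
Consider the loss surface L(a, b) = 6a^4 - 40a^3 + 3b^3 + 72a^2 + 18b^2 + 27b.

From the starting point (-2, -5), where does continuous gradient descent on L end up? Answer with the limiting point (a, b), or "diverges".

diverges

L is separable, so gradient descent decouples: a follows -∂L/∂a, b follows -∂L/∂b.
∂L/∂a = 24a(a - 3)(a - 2); at a=-2 this is -960, so a increases.
∂L/∂b = 9(b + 1)(b + 3); at b=-5 this is 72, so b decreases.
The b-coordinate has no critical point in that direction and runs off to infinity.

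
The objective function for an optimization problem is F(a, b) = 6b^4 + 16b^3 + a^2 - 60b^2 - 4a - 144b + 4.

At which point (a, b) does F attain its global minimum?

F(a,b) separates as P(a) + Q(b) + 4, so its minimum is min P + min Q + 4.
P'(a) = 2a - 4 vanishes at a ∈ {2}; Q'(b) = 24(b - 2)(b + 1)(b + 3) vanishes at b ∈ {-3, -1, 2}.
Local minima of P (where P''>0): P(2)=-4. Local minima of Q: Q(-3)=-54, Q(2)=-304.
So the global minimum of F is P(2) + Q(2) + 4 = -4 − 304 + 4 = -304, attained at (2, 2).

(2, 2)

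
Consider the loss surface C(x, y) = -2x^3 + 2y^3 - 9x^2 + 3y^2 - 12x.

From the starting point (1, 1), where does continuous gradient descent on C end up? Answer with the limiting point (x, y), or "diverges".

C is separable, so gradient descent decouples: x follows -∂C/∂x, y follows -∂C/∂y.
∂C/∂x = -6(x + 1)(x + 2); at x=1 this is -36, so x increases.
∂C/∂y = 6y(y + 1); at y=1 this is 12, so y decreases.
The x-coordinate has no critical point in that direction and runs off to infinity.

diverges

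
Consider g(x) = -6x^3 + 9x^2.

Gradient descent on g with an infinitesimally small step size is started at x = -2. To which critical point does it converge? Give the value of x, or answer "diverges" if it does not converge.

g'(x) = -18x(x - 1), so g'(-2) = -108.
Gradient descent moves in the -g' direction, i.e. x is increasing.
The nearest critical point in that direction is x = 0, where g'' = 18 > 0 (a local minimum). The iterate converges there.

0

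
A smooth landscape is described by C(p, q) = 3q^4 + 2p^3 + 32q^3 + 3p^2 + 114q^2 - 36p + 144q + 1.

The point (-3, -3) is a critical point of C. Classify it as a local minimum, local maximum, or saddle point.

local maximum

The mixed partial ∂²C/∂p∂q is 0, so the Hessian at any point is diag(C_pp, C_qq) = diag(6(2p + 1), 12(3q^2 + 16q + 19)).
At (-3, -3): H = diag(-30, -24).
Both eigenvalues are negative, so H is negative definite: a local maximum.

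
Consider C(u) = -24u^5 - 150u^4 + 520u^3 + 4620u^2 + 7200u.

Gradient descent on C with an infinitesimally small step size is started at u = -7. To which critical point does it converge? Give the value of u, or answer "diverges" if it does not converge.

-5

C'(u) = -120(u - 4)(u + 1)(u + 3)(u + 5), so C'(-7) = -63360.
Gradient descent moves in the -C' direction, i.e. u is increasing.
The nearest critical point in that direction is u = -5, where C'' = 8640 > 0 (a local minimum). The iterate converges there.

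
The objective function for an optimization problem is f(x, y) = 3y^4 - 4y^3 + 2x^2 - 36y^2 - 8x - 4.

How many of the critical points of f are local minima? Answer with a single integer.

2

f separates as a function of x plus a function of y, so ∇f=0 decouples.
∂f/∂x = 4(x - 2) = 0 at x ∈ {2}; ∂f/∂y = 12y(y - 3)(y + 2) = 0 at y ∈ {-2, 0, 3}.
The Hessian is diagonal: diag(f_xx, f_yy). Second derivatives: f_xx(2)=4; f_yy(-2)=120, f_yy(0)=-72, f_yy(3)=180.
Local minima occur where both diagonal entries positive: (2, -2), (2, 3). Count: 2.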